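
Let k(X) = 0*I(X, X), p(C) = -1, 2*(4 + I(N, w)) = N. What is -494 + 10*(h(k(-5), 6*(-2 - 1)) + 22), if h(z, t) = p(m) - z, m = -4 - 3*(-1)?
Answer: -284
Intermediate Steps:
I(N, w) = -4 + N/2
m = -1 (m = -4 + 3 = -1)
k(X) = 0 (k(X) = 0*(-4 + X/2) = 0)
h(z, t) = -1 - z
-494 + 10*(h(k(-5), 6*(-2 - 1)) + 22) = -494 + 10*((-1 - 1*0) + 22) = -494 + 10*((-1 + 0) + 22) = -494 + 10*(-1 + 22) = -494 + 10*21 = -494 + 210 = -284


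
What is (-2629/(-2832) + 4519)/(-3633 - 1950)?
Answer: -12800437/15811056 ≈ -0.80959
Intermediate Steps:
(-2629/(-2832) + 4519)/(-3633 - 1950) = (-2629*(-1/2832) + 4519)/(-5583) = (2629/2832 + 4519)*(-1/5583) = (12800437/2832)*(-1/5583) = -12800437/15811056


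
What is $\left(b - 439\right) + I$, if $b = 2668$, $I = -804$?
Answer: $1425$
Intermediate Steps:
$\left(b - 439\right) + I = \left(2668 - 439\right) - 804 = 2229 - 804 = 1425$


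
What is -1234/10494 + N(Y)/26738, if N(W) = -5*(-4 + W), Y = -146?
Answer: -6281048/70147143 ≈ -0.089541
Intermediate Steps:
N(W) = 20 - 5*W
-1234/10494 + N(Y)/26738 = -1234/10494 + (20 - 5*(-146))/26738 = -1234*1/10494 + (20 + 730)*(1/26738) = -617/5247 + 750*(1/26738) = -617/5247 + 375/13369 = -6281048/70147143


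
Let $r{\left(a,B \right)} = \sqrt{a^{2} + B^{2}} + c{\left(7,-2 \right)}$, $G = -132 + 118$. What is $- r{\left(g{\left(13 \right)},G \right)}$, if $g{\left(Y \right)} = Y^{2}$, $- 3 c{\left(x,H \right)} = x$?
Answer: $\frac{7}{3} - \sqrt{28757} \approx -167.25$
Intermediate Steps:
$c{\left(x,H \right)} = - \frac{x}{3}$
$G = -14$
$r{\left(a,B \right)} = - \frac{7}{3} + \sqrt{B^{2} + a^{2}}$ ($r{\left(a,B \right)} = \sqrt{a^{2} + B^{2}} - \frac{7}{3} = \sqrt{B^{2} + a^{2}} - \frac{7}{3} = - \frac{7}{3} + \sqrt{B^{2} + a^{2}}$)
$- r{\left(g{\left(13 \right)},G \right)} = - (- \frac{7}{3} + \sqrt{\left(-14\right)^{2} + \left(13^{2}\right)^{2}}) = - (- \frac{7}{3} + \sqrt{196 + 169^{2}}) = - (- \frac{7}{3} + \sqrt{196 + 28561}) = - (- \frac{7}{3} + \sqrt{28757}) = \frac{7}{3} - \sqrt{28757}$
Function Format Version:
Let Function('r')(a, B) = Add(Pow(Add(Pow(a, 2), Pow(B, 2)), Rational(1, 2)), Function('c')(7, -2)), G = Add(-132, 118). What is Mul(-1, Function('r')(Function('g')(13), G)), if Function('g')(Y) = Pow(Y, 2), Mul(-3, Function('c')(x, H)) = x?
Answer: Add(Rational(7, 3), Mul(-1, Pow(28757, Rational(1, 2)))) ≈ -167.25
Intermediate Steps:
Function('c')(x, H) = Mul(Rational(-1, 3), x)
G = -14
Function('r')(a, B) = Add(Rational(-7, 3), Pow(Add(Pow(B, 2), Pow(a, 2)), Rational(1, 2))) (Function('r')(a, B) = Add(Pow(Add(Pow(a, 2), Pow(B, 2)), Rational(1, 2)), Mul(Rational(-1, 3), 7)) = Add(Pow(Add(Pow(B, 2), Pow(a, 2)), Rational(1, 2)), Rational(-7, 3)) = Add(Rational(-7, 3), Pow(Add(Pow(B, 2), Pow(a, 2)), Rational(1, 2))))
Mul(-1, Function('r')(Function('g')(13), G)) = Mul(-1, Add(Rational(-7, 3), Pow(Add(Pow(-14, 2), Pow(Pow(13, 2), 2)), Rational(1, 2)))) = Mul(-1, Add(Rational(-7, 3), Pow(Add(196, Pow(169, 2)), Rational(1, 2)))) = Mul(-1, Add(Rational(-7, 3), Pow(Add(196, 28561), Rational(1, 2)))) = Mul(-1, Add(Rational(-7, 3), Pow(28757, Rational(1, 2)))) = Add(Rational(7, 3), Mul(-1, Pow(28757, Rational(1, 2))))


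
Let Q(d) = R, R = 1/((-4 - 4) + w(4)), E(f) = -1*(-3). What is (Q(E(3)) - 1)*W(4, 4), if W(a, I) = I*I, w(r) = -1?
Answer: -160/9 ≈ -17.778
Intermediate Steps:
E(f) = 3
R = -⅑ (R = 1/((-4 - 4) - 1) = 1/(-8 - 1) = 1/(-9) = -⅑ ≈ -0.11111)
Q(d) = -⅑
W(a, I) = I²
(Q(E(3)) - 1)*W(4, 4) = (-⅑ - 1)*4² = -10/9*16 = -160/9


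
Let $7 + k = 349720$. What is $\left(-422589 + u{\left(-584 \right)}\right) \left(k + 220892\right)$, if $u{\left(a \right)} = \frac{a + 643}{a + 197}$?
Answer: $- \frac{93317884051210}{387} \approx -2.4113 \cdot 10^{11}$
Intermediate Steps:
$k = 349713$ ($k = -7 + 349720 = 349713$)
$u{\left(a \right)} = \frac{643 + a}{197 + a}$
$\left(-422589 + u{\left(-584 \right)}\right) \left(k + 220892\right) = \left(-422589 + \frac{643 - 584}{197 - 584}\right) \left(349713 + 220892\right) = \left(-422589 + \frac{1}{-387} \cdot 59\right) 570605 = \left(-422589 - \frac{59}{387}\right) 570605 = \left(- \frac{163542002}{387}\right) 570605 = - \frac{93317884051210}{387}$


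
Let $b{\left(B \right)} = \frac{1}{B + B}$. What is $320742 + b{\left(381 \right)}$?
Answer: $\frac{244405405}{762} \approx 3.2074 \cdot 10^{5}$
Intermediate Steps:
$b{\left(B \right)} = \frac{1}{2 B}$
$320742 + b{\left(381 \right)} = 320742 + \frac{1}{2 \cdot 381} = 320742 + \frac{1}{2} \cdot \frac{1}{381} = 320742 + \frac{1}{762} = \frac{244405405}{762}$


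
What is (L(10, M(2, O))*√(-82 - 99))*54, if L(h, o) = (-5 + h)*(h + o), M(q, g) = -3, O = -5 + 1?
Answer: 1890*I*√181 ≈ 25427.0*I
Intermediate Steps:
O = -4
(L(10, M(2, O))*√(-82 - 99))*54 = ((10² - 5*10 - 5*(-3) + 10*(-3))*√(-82 - 99))*54 = ((100 - 50 + 15 - 30)*√(-181))*54 = (35*(I*√181))*54 = (35*I*√181)*54 = 1890*I*√181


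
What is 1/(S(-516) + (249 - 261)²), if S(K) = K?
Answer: -1/372 ≈ -0.0026882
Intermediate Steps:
1/(S(-516) + (249 - 261)²) = 1/(-516 + (249 - 261)²) = 1/(-516 + (-12)²) = 1/(-516 + 144) = 1/(-372) = -1/372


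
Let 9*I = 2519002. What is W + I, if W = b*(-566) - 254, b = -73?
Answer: 2888578/9 ≈ 3.2095e+5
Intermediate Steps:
I = 2519002/9 (I = (⅑)*2519002 = 2519002/9 ≈ 2.7989e+5)
W = 41064 (W = -73*(-566) - 254 = 41318 - 254 = 41064)
W + I = 41064 + 2519002/9 = 2888578/9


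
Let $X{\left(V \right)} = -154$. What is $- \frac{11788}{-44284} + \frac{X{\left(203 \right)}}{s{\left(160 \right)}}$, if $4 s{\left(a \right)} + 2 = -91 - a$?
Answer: $\frac{687757}{254633} \approx 2.701$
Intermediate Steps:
$s{\left(a \right)} = - \frac{93}{4} - \frac{a}{4}$ ($s{\left(a \right)} = - \frac{1}{2} + \frac{-91 - a}{4} = - \frac{1}{2} - \left(\frac{91}{4} + \frac{a}{4}\right) = - \frac{93}{4} - \frac{a}{4}$)
$- \frac{11788}{-44284} + \frac{X{\left(203 \right)}}{s{\left(160 \right)}} = - \frac{11788}{-44284} - \frac{154}{- \frac{93}{4} - 40} = \left(-11788\right) \left(- \frac{1}{44284}\right) - \frac{154}{- \frac{93}{4} - 40} = \frac{2947}{11071} - \frac{154}{- \frac{253}{4}} = \frac{2947}{11071} - - \frac{56}{23} = \frac{2947}{11071} + \frac{56}{23} = \frac{687757}{254633}$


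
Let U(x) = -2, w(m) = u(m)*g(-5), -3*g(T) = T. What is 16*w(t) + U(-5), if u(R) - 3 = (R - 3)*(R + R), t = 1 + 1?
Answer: -86/3 ≈ -28.667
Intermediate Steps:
t = 2
u(R) = 3 + 2*R*(-3 + R) (u(R) = 3 + (R - 3)*(R + R) = 3 + (-3 + R)*(2*R) = 3 + 2*R*(-3 + R))
g(T) = -T/3
w(m) = 5 - 10*m + 10*m**2/3 (w(m) = (3 - 6*m + 2*m**2)*(-1/3*(-5)) = (3 - 6*m + 2*m**2)*(5/3) = 5 - 10*m + 10*m**2/3)
16*w(t) + U(-5) = 16*(5 - 10*2 + (10/3)*2**2) - 2 = 16*(5 - 20 + (10/3)*4) - 2 = 16*(5 - 20 + 40/3) - 2 = 16*(-5/3) - 2 = -80/3 - 2 = -86/3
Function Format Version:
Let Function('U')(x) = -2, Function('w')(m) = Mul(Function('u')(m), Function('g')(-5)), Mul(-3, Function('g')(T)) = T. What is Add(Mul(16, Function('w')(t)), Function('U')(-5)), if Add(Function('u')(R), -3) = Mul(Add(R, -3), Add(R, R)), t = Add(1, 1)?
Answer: Rational(-86, 3) ≈ -28.667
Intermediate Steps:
t = 2
Function('u')(R) = Add(3, Mul(2, R, Add(-3, R))) (Function('u')(R) = Add(3, Mul(Add(R, -3), Add(R, R))) = Add(3, Mul(Add(-3, R), Mul(2, R))) = Add(3, Mul(2, R, Add(-3, R))))
Function('g')(T) = Mul(Rational(-1, 3), T)
Function('w')(m) = Add(5, Mul(-10, m), Mul(Rational(10, 3), Pow(m, 2))) (Function('w')(m) = Mul(Add(3, Mul(-6, m), Mul(2, Pow(m, 2))), Mul(Rational(-1, 3), -5)) = Mul(Add(3, Mul(-6, m), Mul(2, Pow(m, 2))), Rational(5, 3)) = Add(5, Mul(-10, m), Mul(Rational(10, 3), Pow(m, 2))))
Add(Mul(16, Function('w')(t)), Function('U')(-5)) = Add(Mul(16, Add(5, Mul(-10, 2), Mul(Rational(10, 3), Pow(2, 2)))), -2) = Add(Mul(16, Add(5, -20, Mul(Rational(10, 3), 4))), -2) = Add(Mul(16, Add(5, -20, Rational(40, 3))), -2) = Add(Mul(16, Rational(-5, 3)), -2) = Add(Rational(-80, 3), -2) = Rational(-86, 3)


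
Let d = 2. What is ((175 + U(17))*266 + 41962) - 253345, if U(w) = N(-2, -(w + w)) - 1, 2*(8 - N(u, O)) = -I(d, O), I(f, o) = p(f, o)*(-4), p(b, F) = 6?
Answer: -166163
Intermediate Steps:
I(f, o) = -24 (I(f, o) = 6*(-4) = -24)
N(u, O) = -4 (N(u, O) = 8 - (-1)*(-24)/2 = 8 - ½*24 = 8 - 12 = -4)
U(w) = -5 (U(w) = -4 - 1 = -5)
((175 + U(17))*266 + 41962) - 253345 = ((175 - 5)*266 + 41962) - 253345 = (170*266 + 41962) - 253345 = (45220 + 41962) - 253345 = 87182 - 253345 = -166163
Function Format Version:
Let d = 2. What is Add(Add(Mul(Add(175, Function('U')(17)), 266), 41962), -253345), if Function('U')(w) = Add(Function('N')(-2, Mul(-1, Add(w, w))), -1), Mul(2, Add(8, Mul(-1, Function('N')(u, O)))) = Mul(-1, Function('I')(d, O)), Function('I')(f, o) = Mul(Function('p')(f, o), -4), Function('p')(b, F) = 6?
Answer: -166163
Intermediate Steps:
Function('I')(f, o) = -24 (Function('I')(f, o) = Mul(6, -4) = -24)
Function('N')(u, O) = -4 (Function('N')(u, O) = Add(8, Mul(Rational(-1, 2), Mul(-1, -24))) = Add(8, Mul(Rational(-1, 2), 24)) = Add(8, -12) = -4)
Function('U')(w) = -5 (Function('U')(w) = Add(-4, -1) = -5)
Add(Add(Mul(Add(175, Function('U')(17)), 266), 41962), -253345) = Add(Add(Mul(Add(175, -5), 266), 41962), -253345) = Add(Add(Mul(170, 266), 41962), -253345) = Add(Add(45220, 41962), -253345) = Add(87182, -253345) = -166163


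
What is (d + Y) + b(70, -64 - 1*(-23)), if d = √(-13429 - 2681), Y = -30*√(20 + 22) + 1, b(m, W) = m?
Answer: 71 - 30*√42 + 3*I*√1790 ≈ -123.42 + 126.93*I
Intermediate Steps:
Y = 1 - 30*√42 (Y = -30*√42 + 1 = 1 - 30*√42 ≈ -193.42)
d = 3*I*√1790 (d = √(-16110) = 3*I*√1790 ≈ 126.93*I)
(d + Y) + b(70, -64 - 1*(-23)) = (3*I*√1790 + (1 - 30*√42)) + 70 = (1 - 30*√42 + 3*I*√1790) + 70 = 71 - 30*√42 + 3*I*√1790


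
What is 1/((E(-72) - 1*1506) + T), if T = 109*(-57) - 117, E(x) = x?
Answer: -1/7908 ≈ -0.00012645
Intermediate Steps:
T = -6330 (T = -6213 - 117 = -6330)
1/((E(-72) - 1*1506) + T) = 1/((-72 - 1*1506) - 6330) = 1/((-72 - 1506) - 6330) = 1/(-1578 - 6330) = 1/(-7908) = -1/7908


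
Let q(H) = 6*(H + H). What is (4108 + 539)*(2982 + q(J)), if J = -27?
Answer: 12351726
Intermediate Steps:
q(H) = 12*H (q(H) = 6*(2*H) = 12*H)
(4108 + 539)*(2982 + q(J)) = (4108 + 539)*(2982 + 12*(-27)) = 4647*(2982 - 324) = 4647*2658 = 12351726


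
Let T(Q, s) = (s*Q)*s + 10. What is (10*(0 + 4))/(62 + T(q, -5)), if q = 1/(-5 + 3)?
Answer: 80/119 ≈ 0.67227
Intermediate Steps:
q = -½ (q = 1/(-2) = -½ ≈ -0.50000)
T(Q, s) = 10 + Q*s² (T(Q, s) = (Q*s)*s + 10 = Q*s² + 10 = 10 + Q*s²)
(10*(0 + 4))/(62 + T(q, -5)) = (10*(0 + 4))/(62 + (10 - ½*(-5)²)) = (10*4)/(62 + (10 - ½*25)) = 40/(62 + (10 - 25/2)) = 40/(62 - 5/2) = 40/(119/2) = (2/119)*40 = 80/119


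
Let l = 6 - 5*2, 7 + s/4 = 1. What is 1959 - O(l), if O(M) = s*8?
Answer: 2151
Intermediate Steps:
s = -24 (s = -28 + 4*1 = -28 + 4 = -24)
l = -4 (l = 6 - 10 = -4)
O(M) = -192 (O(M) = -24*8 = -192)
1959 - O(l) = 1959 - 1*(-192) = 1959 + 192 = 2151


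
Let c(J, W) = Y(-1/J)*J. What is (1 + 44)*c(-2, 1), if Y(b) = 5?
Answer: -450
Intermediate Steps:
c(J, W) = 5*J
(1 + 44)*c(-2, 1) = (1 + 44)*(5*(-2)) = 45*(-10) = -450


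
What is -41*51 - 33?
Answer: -2124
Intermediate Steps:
-41*51 - 33 = -2091 - 33 = -2124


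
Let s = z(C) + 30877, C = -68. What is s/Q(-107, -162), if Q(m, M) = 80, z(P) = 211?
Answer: 1943/5 ≈ 388.60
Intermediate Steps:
s = 31088 (s = 211 + 30877 = 31088)
s/Q(-107, -162) = 31088/80 = 31088*(1/80) = 1943/5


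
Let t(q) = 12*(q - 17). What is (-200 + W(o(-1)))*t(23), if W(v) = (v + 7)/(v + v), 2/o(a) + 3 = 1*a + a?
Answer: -14994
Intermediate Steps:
o(a) = 2/(-3 + 2*a) (o(a) = 2/(-3 + (1*a + a)) = 2/(-3 + (a + a)) = 2/(-3 + 2*a))
W(v) = (7 + v)/(2*v) (W(v) = (7 + v)/((2*v)) = (7 + v)*(1/(2*v)) = (7 + v)/(2*v))
t(q) = -204 + 12*q (t(q) = 12*(-17 + q) = -204 + 12*q)
(-200 + W(o(-1)))*t(23) = (-200 + (7 + 2/(-3 + 2*(-1)))/(2*((2/(-3 + 2*(-1))))))*(-204 + 12*23) = (-200 + (7 + 2/(-3 - 2))/(2*((2/(-3 - 2)))))*(-204 + 276) = (-200 + (7 + 2/(-5))/(2*((2/(-5)))))*72 = (-200 + (7 + 2*(-⅕))/(2*((2*(-⅕)))))*72 = (-200 + (7 - ⅖)/(2*(-⅖)))*72 = (-200 + (½)*(-5/2)*(33/5))*72 = (-200 - 33/4)*72 = -833/4*72 = -14994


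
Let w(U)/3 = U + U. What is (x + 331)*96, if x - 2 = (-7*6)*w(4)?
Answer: -64800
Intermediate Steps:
w(U) = 6*U (w(U) = 3*(U + U) = 3*(2*U) = 6*U)
x = -1006 (x = 2 + (-7*6)*(6*4) = 2 - 42*24 = 2 - 1008 = -1006)
(x + 331)*96 = (-1006 + 331)*96 = -675*96 = -64800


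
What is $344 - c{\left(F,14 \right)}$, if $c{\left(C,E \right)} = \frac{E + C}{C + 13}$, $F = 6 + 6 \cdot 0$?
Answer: $\frac{6516}{19} \approx 342.95$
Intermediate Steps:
$F = 6$ ($F = 6 + 0 = 6$)
$c{\left(C,E \right)} = \frac{C + E}{13 + C}$
$344 - c{\left(F,14 \right)} = 344 - \frac{6 + 14}{13 + 6} = 344 - \frac{1}{19} \cdot 20 = 344 - \frac{20}{19} = \frac{6516}{19}$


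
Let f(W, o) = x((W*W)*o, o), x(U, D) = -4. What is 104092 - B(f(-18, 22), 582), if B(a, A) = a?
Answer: 104096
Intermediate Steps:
f(W, o) = -4
104092 - B(f(-18, 22), 582) = 104092 - 1*(-4) = 104092 + 4 = 104096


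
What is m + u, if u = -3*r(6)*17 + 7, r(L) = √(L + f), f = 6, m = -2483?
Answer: -2476 - 102*√3 ≈ -2652.7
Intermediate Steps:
r(L) = √(6 + L) (r(L) = √(L + 6) = √(6 + L))
u = 7 - 102*√3 (u = -3*√(6 + 6)*17 + 7 = -6*√3*17 + 7 = -102*√3 + 7 = 7 - 102*√3 ≈ -169.67)
m + u = -2483 + (7 - 102*√3) = -2476 - 102*√3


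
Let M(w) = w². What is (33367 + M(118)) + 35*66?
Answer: 49601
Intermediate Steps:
(33367 + M(118)) + 35*66 = (33367 + 118²) + 35*66 = (33367 + 13924) + 2310 = 47291 + 2310 = 49601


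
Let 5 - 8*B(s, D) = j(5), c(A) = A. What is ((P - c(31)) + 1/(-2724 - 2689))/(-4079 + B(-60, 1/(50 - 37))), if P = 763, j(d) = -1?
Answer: -15849260/88302269 ≈ -0.17949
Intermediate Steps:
B(s, D) = ¾ (B(s, D) = 5/8 - ⅛*(-1) = 5/8 + ⅛ = ¾)
((P - c(31)) + 1/(-2724 - 2689))/(-4079 + B(-60, 1/(50 - 37))) = ((763 - 1*31) + 1/(-2724 - 2689))/(-4079 + ¾) = ((763 - 31) + 1/(-5413))/(-16313/4) = (732 - 1/5413)*(-4/16313) = (3962315/5413)*(-4/16313) = -15849260/88302269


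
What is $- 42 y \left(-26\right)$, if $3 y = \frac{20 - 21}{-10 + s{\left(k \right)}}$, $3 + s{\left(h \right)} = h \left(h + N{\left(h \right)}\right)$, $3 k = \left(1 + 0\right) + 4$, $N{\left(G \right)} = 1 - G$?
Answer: $\frac{546}{17} \approx 32.118$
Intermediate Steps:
$k = \frac{5}{3}$ ($k = \frac{\left(1 + 0\right) + 4}{3} = \frac{1 + 4}{3} = \frac{1}{3} \cdot 5 = \frac{5}{3} \approx 1.6667$)
$s{\left(h \right)} = -3 + h$ ($s{\left(h \right)} = -3 + h \left(h - \left(-1 + h\right)\right) = -3 + h 1 = -3 + h$)
$y = \frac{1}{34}$ ($y = \frac{\left(20 - 21\right) \frac{1}{-10 + \left(-3 + \frac{5}{3}\right)}}{3} = \frac{\left(-1\right) \frac{1}{-10 - \frac{4}{3}}}{3} = \frac{\left(-1\right) \frac{1}{- \frac{34}{3}}}{3} = \frac{\left(-1\right) \left(- \frac{3}{34}\right)}{3} = \frac{1}{3} \cdot \frac{3}{34} = \frac{1}{34} \approx 0.029412$)
$- 42 y \left(-26\right) = \left(-42\right) \frac{1}{34} \left(-26\right) = \left(- \frac{21}{17}\right) \left(-26\right) = \frac{546}{17}$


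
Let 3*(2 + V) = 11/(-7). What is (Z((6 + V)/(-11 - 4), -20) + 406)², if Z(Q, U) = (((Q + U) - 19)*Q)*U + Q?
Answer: 789942331369/15752961 ≈ 50146.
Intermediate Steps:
V = -53/21 (V = -2 + (11/(-7))/3 = -2 + (11*(-⅐))/3 = -2 + (⅓)*(-11/7) = -2 - 11/21 = -53/21 ≈ -2.5238)
Z(Q, U) = Q + Q*U*(-19 + Q + U) (Z(Q, U) = ((-19 + Q + U)*Q)*U + Q = (Q*(-19 + Q + U))*U + Q = Q*U*(-19 + Q + U) + Q = Q + Q*U*(-19 + Q + U))
(Z((6 + V)/(-11 - 4), -20) + 406)² = (((6 - 53/21)/(-11 - 4))*(1 + (-20)² - 19*(-20) + ((6 - 53/21)/(-11 - 4))*(-20)) + 406)² = (((73/21)/(-15))*(1 + 400 + 380 + ((73/21)/(-15))*(-20)) + 406)² = (((73/21)*(-1/15))*(1 + 400 + 380 + ((73/21)*(-1/15))*(-20)) + 406)² = (-73*(1 + 400 + 380 - 73/315*(-20))/315 + 406)² = (-73*(1 + 400 + 380 + 292/63)/315 + 406)² = (-73/315*49495/63 + 406)² = (-722627/3969 + 406)² = (888787/3969)² = 789942331369/15752961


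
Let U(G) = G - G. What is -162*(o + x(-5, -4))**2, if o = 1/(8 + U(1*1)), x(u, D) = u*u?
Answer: -3272481/32 ≈ -1.0227e+5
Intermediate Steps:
U(G) = 0
x(u, D) = u**2
o = 1/8 (o = 1/(8 + 0) = 1/8 ≈ 0.12500)
-162*(o + x(-5, -4))**2 = -162*(1/8 + (-5)**2)**2 = -162*(1/8 + 25)**2 = -162*(201/8)**2 = -162*40401/64 = -3272481/32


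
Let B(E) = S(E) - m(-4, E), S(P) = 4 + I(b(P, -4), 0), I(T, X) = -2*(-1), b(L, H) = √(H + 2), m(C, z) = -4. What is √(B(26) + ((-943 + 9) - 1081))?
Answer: I*√2005 ≈ 44.777*I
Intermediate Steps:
b(L, H) = √(2 + H)
I(T, X) = 2
S(P) = 6 (S(P) = 4 + 2 = 6)
B(E) = 10 (B(E) = 6 - 1*(-4) = 6 + 4 = 10)
√(B(26) + ((-943 + 9) - 1081)) = √(10 + ((-943 + 9) - 1081)) = √(10 + (-934 - 1081)) = √(10 - 2015) = √(-2005) = I*√2005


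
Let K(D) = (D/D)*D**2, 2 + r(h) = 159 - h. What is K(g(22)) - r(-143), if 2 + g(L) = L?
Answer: 100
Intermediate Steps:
r(h) = 157 - h (r(h) = -2 + (159 - h) = 157 - h)
g(L) = -2 + L
K(D) = D**2 (K(D) = 1*D**2 = D**2)
K(g(22)) - r(-143) = (-2 + 22)**2 - (157 - 1*(-143)) = 20**2 - (157 + 143) = 400 - 1*300 = 400 - 300 = 100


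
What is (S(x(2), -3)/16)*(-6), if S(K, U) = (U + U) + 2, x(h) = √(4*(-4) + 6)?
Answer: 3/2 ≈ 1.5000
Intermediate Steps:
x(h) = I*√10 (x(h) = √(-16 + 6) = √(-10) = I*√10)
S(K, U) = 2 + 2*U (S(K, U) = 2*U + 2 = 2 + 2*U)
(S(x(2), -3)/16)*(-6) = ((2 + 2*(-3))/16)*(-6) = ((2 - 6)/16)*(-6) = ((1/16)*(-4))*(-6) = -¼*(-6) = 3/2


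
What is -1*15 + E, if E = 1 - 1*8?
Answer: -22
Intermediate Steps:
E = -7 (E = 1 - 8 = -7)
-1*15 + E = -1*15 - 7 = -15 - 7 = -22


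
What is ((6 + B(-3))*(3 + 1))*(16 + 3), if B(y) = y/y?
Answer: 532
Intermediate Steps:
B(y) = 1
((6 + B(-3))*(3 + 1))*(16 + 3) = ((6 + 1)*(3 + 1))*(16 + 3) = (7*4)*19 = 28*19 = 532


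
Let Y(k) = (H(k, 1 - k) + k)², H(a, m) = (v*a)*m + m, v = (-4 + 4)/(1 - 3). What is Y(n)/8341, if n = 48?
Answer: 1/8341 ≈ 0.00011989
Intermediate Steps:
v = 0 (v = 0/(-2) = 0*(-½) = 0)
H(a, m) = m (H(a, m) = (0*a)*m + m = 0*m + m = 0 + m = m)
Y(k) = 1 (Y(k) = ((1 - k) + k)² = 1² = 1)
Y(n)/8341 = 1/8341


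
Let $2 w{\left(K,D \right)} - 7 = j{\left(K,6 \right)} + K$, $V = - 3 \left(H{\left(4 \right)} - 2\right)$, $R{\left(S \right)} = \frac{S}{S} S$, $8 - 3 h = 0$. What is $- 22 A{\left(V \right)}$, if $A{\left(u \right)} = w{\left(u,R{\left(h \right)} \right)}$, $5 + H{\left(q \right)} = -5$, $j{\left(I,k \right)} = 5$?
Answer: $-528$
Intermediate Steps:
$h = \frac{8}{3}$ ($h = \frac{8}{3} - 0 = \frac{8}{3} + 0 = \frac{8}{3} \approx 2.6667$)
$H{\left(q \right)} = -10$ ($H{\left(q \right)} = -5 - 5 = -10$)
$R{\left(S \right)} = S$ ($R{\left(S \right)} = 1 S = S$)
$V = 36$ ($V = - 3 \left(-10 - 2\right) = \left(-3\right) \left(-12\right) = 36$)
$w{\left(K,D \right)} = 6 + \frac{K}{2}$ ($w{\left(K,D \right)} = \frac{7}{2} + \frac{5 + K}{2} = \frac{7}{2} + \left(\frac{5}{2} + \frac{K}{2}\right) = 6 + \frac{K}{2}$)
$A{\left(u \right)} = 6 + \frac{u}{2}$
$- 22 A{\left(V \right)} = - 22 \left(6 + \frac{1}{2} \cdot 36\right) = - 22 \left(6 + 18\right) = \left(-22\right) 24 = -528$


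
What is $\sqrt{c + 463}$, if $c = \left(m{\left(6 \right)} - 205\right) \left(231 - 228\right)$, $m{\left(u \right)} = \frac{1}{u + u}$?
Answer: $\frac{i \sqrt{607}}{2} \approx 12.319 i$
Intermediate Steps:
$m{\left(u \right)} = \frac{1}{2 u}$
$c = - \frac{2459}{4}$ ($c = \left(\frac{1}{2 \cdot 6} - 205\right) \left(231 - 228\right) = \left(\frac{1}{2} \cdot \frac{1}{6} - 205\right) 3 = \left(\frac{1}{12} - 205\right) 3 = \left(- \frac{2459}{12}\right) 3 = - \frac{2459}{4} \approx -614.75$)
$\sqrt{c + 463} = \sqrt{- \frac{2459}{4} + 463} = \sqrt{- \frac{607}{4}} = \frac{i \sqrt{607}}{2}$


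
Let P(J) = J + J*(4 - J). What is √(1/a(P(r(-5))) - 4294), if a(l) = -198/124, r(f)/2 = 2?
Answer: 4*I*√292303/33 ≈ 65.533*I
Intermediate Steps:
r(f) = 4 (r(f) = 2*2 = 4)
a(l) = -99/62 (a(l) = -198*1/124 = -99/62)
√(1/a(P(r(-5))) - 4294) = √(1/(-99/62) - 4294) = √(-62/99 - 4294) = √(-425168/99) = 4*I*√292303/33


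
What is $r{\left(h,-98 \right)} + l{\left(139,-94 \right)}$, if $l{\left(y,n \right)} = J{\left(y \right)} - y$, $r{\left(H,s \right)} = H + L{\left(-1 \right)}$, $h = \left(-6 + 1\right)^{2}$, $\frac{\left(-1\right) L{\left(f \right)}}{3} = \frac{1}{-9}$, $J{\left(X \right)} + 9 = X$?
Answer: $\frac{49}{3} \approx 16.333$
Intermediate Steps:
$J{\left(X \right)} = -9 + X$
$L{\left(f \right)} = \frac{1}{3}$ ($L{\left(f \right)} = - \frac{3}{-9} = \left(-3\right) \left(- \frac{1}{9}\right) = \frac{1}{3}$)
$h = 25$ ($h = \left(-5\right)^{2} = 25$)
$r{\left(H,s \right)} = \frac{1}{3} + H$ ($r{\left(H,s \right)} = H + \frac{1}{3} = \frac{1}{3} + H$)
$l{\left(y,n \right)} = -9$ ($l{\left(y,n \right)} = \left(-9 + y\right) - y = -9$)
$r{\left(h,-98 \right)} + l{\left(139,-94 \right)} = \left(\frac{1}{3} + 25\right) - 9 = \frac{76}{3} - 9 = \frac{49}{3}$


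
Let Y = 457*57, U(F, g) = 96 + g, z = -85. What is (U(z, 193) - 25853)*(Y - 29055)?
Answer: 76845384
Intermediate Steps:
Y = 26049
(U(z, 193) - 25853)*(Y - 29055) = ((96 + 193) - 25853)*(26049 - 29055) = (289 - 25853)*(-3006) = -25564*(-3006) = 76845384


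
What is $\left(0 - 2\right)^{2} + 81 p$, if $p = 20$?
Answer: $1624$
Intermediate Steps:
$\left(0 - 2\right)^{2} + 81 p = \left(0 - 2\right)^{2} + 81 \cdot 20 = \left(-2\right)^{2} + 1620 = 4 + 1620 = 1624$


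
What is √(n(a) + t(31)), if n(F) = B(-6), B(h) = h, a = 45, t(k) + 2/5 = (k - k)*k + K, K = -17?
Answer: 3*I*√65/5 ≈ 4.8374*I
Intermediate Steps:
t(k) = -87/5 (t(k) = -⅖ + ((k - k)*k - 17) = -⅖ + (0*k - 17) = -⅖ + (0 - 17) = -⅖ - 17 = -87/5)
n(F) = -6
√(n(a) + t(31)) = √(-6 - 87/5) = √(-117/5) = 3*I*√65/5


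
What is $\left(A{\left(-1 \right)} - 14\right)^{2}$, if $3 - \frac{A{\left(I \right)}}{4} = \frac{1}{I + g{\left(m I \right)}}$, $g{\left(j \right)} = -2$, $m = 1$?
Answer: $\frac{4}{9} \approx 0.44444$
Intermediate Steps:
$A{\left(I \right)} = 12 - \frac{4}{-2 + I}$ ($A{\left(I \right)} = 12 - \frac{4}{I - 2} = 12 - \frac{4}{-2 + I}$)
$\left(A{\left(-1 \right)} - 14\right)^{2} = \left(\frac{4 \left(-7 + 3 \left(-1\right)\right)}{-2 - 1} - 14\right)^{2} = \left(\frac{4 \left(-7 - 3\right)}{-3} - 14\right)^{2} = \left(4 \left(- \frac{1}{3}\right) \left(-10\right) - 14\right)^{2} = \left(\frac{40}{3} - 14\right)^{2} = \left(- \frac{2}{3}\right)^{2} = \frac{4}{9}$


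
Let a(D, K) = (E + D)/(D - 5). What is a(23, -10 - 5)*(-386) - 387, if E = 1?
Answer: -2705/3 ≈ -901.67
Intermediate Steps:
a(D, K) = (1 + D)/(-5 + D) (a(D, K) = (1 + D)/(D - 5) = (1 + D)/(-5 + D))
a(23, -10 - 5)*(-386) - 387 = ((1 + 23)/(-5 + 23))*(-386) - 387 = (24/18)*(-386) - 387 = ((1/18)*24)*(-386) - 387 = (4/3)*(-386) - 387 = -1544/3 - 387 = -2705/3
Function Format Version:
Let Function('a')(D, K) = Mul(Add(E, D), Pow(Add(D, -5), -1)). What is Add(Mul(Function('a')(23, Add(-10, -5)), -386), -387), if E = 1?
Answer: Rational(-2705, 3) ≈ -901.67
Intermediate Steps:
Function('a')(D, K) = Mul(Pow(Add(-5, D), -1), Add(1, D)) (Function('a')(D, K) = Mul(Add(1, D), Pow(Add(D, -5), -1)) = Mul(Add(1, D), Pow(Add(-5, D), -1)) = Mul(Pow(Add(-5, D), -1), Add(1, D)))
Add(Mul(Function('a')(23, Add(-10, -5)), -386), -387) = Add(Mul(Mul(Pow(Add(-5, 23), -1), Add(1, 23)), -386), -387) = Add(Mul(Mul(Pow(18, -1), 24), -386), -387) = Add(Mul(Mul(Rational(1, 18), 24), -386), -387) = Add(Mul(Rational(4, 3), -386), -387) = Add(Rational(-1544, 3), -387) = Rational(-2705, 3)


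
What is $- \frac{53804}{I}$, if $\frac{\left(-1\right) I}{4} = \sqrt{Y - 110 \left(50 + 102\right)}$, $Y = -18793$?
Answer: $- \frac{13451 i \sqrt{35513}}{35513} \approx - 71.377 i$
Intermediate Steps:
$I = - 4 i \sqrt{35513}$ ($I = - 4 \sqrt{-18793 - 110 \left(50 + 102\right)} = - 4 \sqrt{-18793 - 16720} = - 4 \sqrt{-35513} = - 4 i \sqrt{35513} \approx - 753.8 i$)
$- \frac{53804}{I} = - \frac{53804}{\left(-4\right) i \sqrt{35513}} = - 53804 \frac{i \sqrt{35513}}{142052} = - \frac{13451 i \sqrt{35513}}{35513}$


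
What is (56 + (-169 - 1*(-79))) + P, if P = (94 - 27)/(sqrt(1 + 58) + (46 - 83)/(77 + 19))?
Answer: -18202766/542375 + 617472*sqrt(59)/542375 ≈ -24.817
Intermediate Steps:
P = 67/(-37/96 + sqrt(59)) (P = 67/(sqrt(59) - 37/96) = 67/(-37/96 + sqrt(59)) ≈ 9.1835)
(56 + (-169 - 1*(-79))) + P = (56 + (-169 - 1*(-79))) + (237984/542375 + 617472*sqrt(59)/542375) = (56 + (-169 + 79)) + (237984/542375 + 617472*sqrt(59)/542375) = (56 - 90) + (237984/542375 + 617472*sqrt(59)/542375) = -34 + (237984/542375 + 617472*sqrt(59)/542375) = -18202766/542375 + 617472*sqrt(59)/542375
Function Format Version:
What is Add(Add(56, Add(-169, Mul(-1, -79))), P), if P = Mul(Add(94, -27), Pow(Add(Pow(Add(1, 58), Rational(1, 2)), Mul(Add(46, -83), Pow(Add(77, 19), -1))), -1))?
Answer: Add(Rational(-18202766, 542375), Mul(Rational(617472, 542375), Pow(59, Rational(1, 2)))) ≈ -24.817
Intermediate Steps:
P = Mul(67, Pow(Add(Rational(-37, 96), Pow(59, Rational(1, 2))), -1)) (P = Mul(67, Pow(Add(Pow(59, Rational(1, 2)), Mul(-37, Pow(96, -1))), -1)) = Mul(67, Pow(Add(Pow(59, Rational(1, 2)), Mul(-37, Rational(1, 96))), -1)) = Mul(67, Pow(Add(Pow(59, Rational(1, 2)), Rational(-37, 96)), -1)) = Mul(67, Pow(Add(Rational(-37, 96), Pow(59, Rational(1, 2))), -1)) ≈ 9.1835)
Add(Add(56, Add(-169, Mul(-1, -79))), P) = Add(Add(56, Add(-169, Mul(-1, -79))), Add(Rational(237984, 542375), Mul(Rational(617472, 542375), Pow(59, Rational(1, 2))))) = Add(Add(56, Add(-169, 79)), Add(Rational(237984, 542375), Mul(Rational(617472, 542375), Pow(59, Rational(1, 2))))) = Add(Add(56, -90), Add(Rational(237984, 542375), Mul(Rational(617472, 542375), Pow(59, Rational(1, 2))))) = Add(-34, Add(Rational(237984, 542375), Mul(Rational(617472, 542375), Pow(59, Rational(1, 2))))) = Add(Rational(-18202766, 542375), Mul(Rational(617472, 542375), Pow(59, Rational(1, 2))))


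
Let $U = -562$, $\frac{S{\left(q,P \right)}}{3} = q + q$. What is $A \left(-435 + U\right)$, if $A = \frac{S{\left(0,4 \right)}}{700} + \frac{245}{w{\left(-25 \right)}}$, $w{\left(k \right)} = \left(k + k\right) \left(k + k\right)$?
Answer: $- \frac{48853}{500} \approx -97.706$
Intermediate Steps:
$w{\left(k \right)} = 4 k^{2}$ ($w{\left(k \right)} = 2 k 2 k = 4 k^{2}$)
$S{\left(q,P \right)} = 6 q$ ($S{\left(q,P \right)} = 3 \left(q + q\right) = 3 \cdot 2 q = 6 q$)
$A = \frac{49}{500}$ ($A = \frac{6 \cdot 0}{700} + \frac{245}{4 \left(-25\right)^{2}} = 0 \cdot \frac{1}{700} + \frac{245}{4 \cdot 625} = 0 + \frac{245}{2500} = 0 + 245 \cdot \frac{1}{2500} = 0 + \frac{49}{500} = \frac{49}{500} \approx 0.098$)
$A \left(-435 + U\right) = \frac{49 \left(-435 - 562\right)}{500} = \frac{49}{500} \left(-997\right) = - \frac{48853}{500}$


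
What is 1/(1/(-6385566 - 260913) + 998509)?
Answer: 6646479/6636569099810 ≈ 1.0015e-6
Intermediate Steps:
1/(1/(-6385566 - 260913) + 998509) = 1/(1/(-6646479) + 998509) = 1/(-1/6646479 + 998509) = 1/(6636569099810/6646479) = 6646479/6636569099810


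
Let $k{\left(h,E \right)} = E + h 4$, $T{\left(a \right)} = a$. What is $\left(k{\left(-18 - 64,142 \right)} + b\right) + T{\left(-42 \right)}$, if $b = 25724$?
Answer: $25496$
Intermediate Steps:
$k{\left(h,E \right)} = E + 4 h$
$\left(k{\left(-18 - 64,142 \right)} + b\right) + T{\left(-42 \right)} = \left(\left(142 + 4 \left(-18 - 64\right)\right) + 25724\right) - 42 = \left(\left(142 + 4 \left(-82\right)\right) + 25724\right) - 42 = \left(\left(142 - 328\right) + 25724\right) - 42 = \left(-186 + 25724\right) - 42 = 25538 - 42 = 25496$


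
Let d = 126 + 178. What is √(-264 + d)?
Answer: 2*√10 ≈ 6.3246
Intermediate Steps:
d = 304
√(-264 + d) = √(-264 + 304) = √40 = 2*√10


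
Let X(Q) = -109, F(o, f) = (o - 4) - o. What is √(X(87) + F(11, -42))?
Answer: I*√113 ≈ 10.63*I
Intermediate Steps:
F(o, f) = -4 (F(o, f) = (-4 + o) - o = -4)
√(X(87) + F(11, -42)) = √(-109 - 4) = √(-113) = I*√113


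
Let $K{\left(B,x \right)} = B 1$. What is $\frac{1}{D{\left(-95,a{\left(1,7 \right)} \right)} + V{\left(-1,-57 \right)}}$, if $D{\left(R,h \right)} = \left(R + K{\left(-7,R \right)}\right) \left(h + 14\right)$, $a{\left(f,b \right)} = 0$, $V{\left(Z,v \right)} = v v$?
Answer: $\frac{1}{1821} \approx 0.00054915$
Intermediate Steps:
$K{\left(B,x \right)} = B$
$V{\left(Z,v \right)} = v^{2}$
$D{\left(R,h \right)} = \left(-7 + R\right) \left(14 + h\right)$ ($D{\left(R,h \right)} = \left(R - 7\right) \left(h + 14\right) = \left(-7 + R\right) \left(14 + h\right)$)
$\frac{1}{D{\left(-95,a{\left(1,7 \right)} \right)} + V{\left(-1,-57 \right)}} = \frac{1}{\left(-98 - 0 + 14 \left(-95\right) - 0\right) + \left(-57\right)^{2}} = \frac{1}{\left(-98 + 0 - 1330 + 0\right) + 3249} = \frac{1}{-1428 + 3249} = \frac{1}{1821}$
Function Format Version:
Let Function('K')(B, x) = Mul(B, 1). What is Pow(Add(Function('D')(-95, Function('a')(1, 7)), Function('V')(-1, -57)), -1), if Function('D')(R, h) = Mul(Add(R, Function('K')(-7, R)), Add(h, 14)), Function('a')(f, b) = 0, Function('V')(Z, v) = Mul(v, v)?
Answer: Rational(1, 1821) ≈ 0.00054915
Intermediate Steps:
Function('K')(B, x) = B
Function('V')(Z, v) = Pow(v, 2)
Function('D')(R, h) = Mul(Add(-7, R), Add(14, h)) (Function('D')(R, h) = Mul(Add(R, -7), Add(h, 14)) = Mul(Add(-7, R), Add(14, h)))
Pow(Add(Function('D')(-95, Function('a')(1, 7)), Function('V')(-1, -57)), -1) = Pow(Add(Add(-98, Mul(-7, 0), Mul(14, -95), Mul(-95, 0)), Pow(-57, 2)), -1) = Pow(Add(Add(-98, 0, -1330, 0), 3249), -1) = Pow(Add(-1428, 3249), -1) = Pow(1821, -1) = Rational(1, 1821)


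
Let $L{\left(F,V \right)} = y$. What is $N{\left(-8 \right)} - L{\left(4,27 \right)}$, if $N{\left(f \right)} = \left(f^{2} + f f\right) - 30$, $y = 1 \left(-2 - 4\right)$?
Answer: $104$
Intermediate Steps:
$y = -6$ ($y = 1 \left(-6\right) = -6$)
$N{\left(f \right)} = -30 + 2 f^{2}$ ($N{\left(f \right)} = \left(f^{2} + f^{2}\right) - 30 = 2 f^{2} - 30 = -30 + 2 f^{2}$)
$L{\left(F,V \right)} = -6$
$N{\left(-8 \right)} - L{\left(4,27 \right)} = \left(-30 + 2 \left(-8\right)^{2}\right) - -6 = \left(-30 + 2 \cdot 64\right) + 6 = \left(-30 + 128\right) + 6 = 98 + 6 = 104$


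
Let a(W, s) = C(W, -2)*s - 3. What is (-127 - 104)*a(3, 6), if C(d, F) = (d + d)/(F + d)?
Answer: -7623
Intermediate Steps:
C(d, F) = 2*d/(F + d) (C(d, F) = (2*d)/(F + d) = 2*d/(F + d))
a(W, s) = -3 + 2*W*s/(-2 + W) (a(W, s) = (2*W/(-2 + W))*s - 3 = 2*W*s/(-2 + W) - 3 = -3 + 2*W*s/(-2 + W))
(-127 - 104)*a(3, 6) = (-127 - 104)*((6 - 3*3 + 2*3*6)/(-2 + 3)) = -231*(6 - 9 + 36)/1 = -231*33 = -7623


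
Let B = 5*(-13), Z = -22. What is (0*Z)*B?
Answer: 0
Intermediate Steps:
B = -65
(0*Z)*B = (0*(-22))*(-65) = 0*(-65) = 0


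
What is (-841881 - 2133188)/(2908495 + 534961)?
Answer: -2975069/3443456 ≈ -0.86398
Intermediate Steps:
(-841881 - 2133188)/(2908495 + 534961) = -2975069/3443456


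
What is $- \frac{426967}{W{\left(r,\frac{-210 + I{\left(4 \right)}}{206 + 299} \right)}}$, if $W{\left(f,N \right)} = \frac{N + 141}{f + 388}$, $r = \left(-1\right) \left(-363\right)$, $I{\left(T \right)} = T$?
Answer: $- \frac{161929369585}{70999} \approx -2.2807 \cdot 10^{6}$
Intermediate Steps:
$r = 363$
$W{\left(f,N \right)} = \frac{141 + N}{388 + f}$
$- \frac{426967}{W{\left(r,\frac{-210 + I{\left(4 \right)}}{206 + 299} \right)}} = - \frac{426967}{\frac{1}{388 + 363} \left(141 + \frac{-210 + 4}{206 + 299}\right)} = - \frac{426967}{\frac{1}{751} \left(141 - \frac{206}{505}\right)} = - \frac{426967}{\frac{1}{751} \cdot \frac{70999}{505}} = - \frac{426967}{\frac{70999}{379255}} = \left(-426967\right) \frac{379255}{70999} = - \frac{161929369585}{70999}$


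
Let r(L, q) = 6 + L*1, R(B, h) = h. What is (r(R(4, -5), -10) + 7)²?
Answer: 64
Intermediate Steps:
r(L, q) = 6 + L
(r(R(4, -5), -10) + 7)² = ((6 - 5) + 7)² = (1 + 7)² = 8² = 64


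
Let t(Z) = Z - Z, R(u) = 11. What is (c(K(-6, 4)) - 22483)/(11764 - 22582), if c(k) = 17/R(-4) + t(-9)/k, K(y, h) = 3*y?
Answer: 41216/19833 ≈ 2.0782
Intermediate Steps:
t(Z) = 0
c(k) = 17/11 (c(k) = 17/11 + 0/k = 17*(1/11) + 0 = 17/11 + 0 = 17/11)
(c(K(-6, 4)) - 22483)/(11764 - 22582) = (17/11 - 22483)/(11764 - 22582) = -247296/11/(-10818) = -247296/11*(-1/10818) = 41216/19833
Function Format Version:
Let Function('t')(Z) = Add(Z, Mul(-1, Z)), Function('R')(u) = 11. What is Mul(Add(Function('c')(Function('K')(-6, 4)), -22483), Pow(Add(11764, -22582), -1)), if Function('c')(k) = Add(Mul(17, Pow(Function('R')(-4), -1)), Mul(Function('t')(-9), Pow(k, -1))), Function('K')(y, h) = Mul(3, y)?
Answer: Rational(41216, 19833) ≈ 2.0782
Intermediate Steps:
Function('t')(Z) = 0
Function('c')(k) = Rational(17, 11) (Function('c')(k) = Add(Mul(17, Pow(11, -1)), Mul(0, Pow(k, -1))) = Add(Mul(17, Rational(1, 11)), 0) = Add(Rational(17, 11), 0) = Rational(17, 11))
Mul(Add(Function('c')(Function('K')(-6, 4)), -22483), Pow(Add(11764, -22582), -1)) = Mul(Add(Rational(17, 11), -22483), Pow(Add(11764, -22582), -1)) = Mul(Rational(-247296, 11), Pow(-10818, -1)) = Mul(Rational(-247296, 11), Rational(-1, 10818)) = Rational(41216, 19833)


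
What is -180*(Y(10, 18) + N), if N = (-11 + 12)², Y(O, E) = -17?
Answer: 2880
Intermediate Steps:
N = 1 (N = 1² = 1)
-180*(Y(10, 18) + N) = -180*(-17 + 1) = -180*(-16) = 2880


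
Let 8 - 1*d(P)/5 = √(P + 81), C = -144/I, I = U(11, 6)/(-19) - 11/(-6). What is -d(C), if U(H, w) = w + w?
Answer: -40 + 15*I*√80967/137 ≈ -40.0 + 31.155*I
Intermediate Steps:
U(H, w) = 2*w
I = 137/114 (I = (2*6)/(-19) - 11/(-6) = 12*(-1/19) - 11*(-⅙) = -12/19 + 11/6 = 137/114 ≈ 1.2018)
C = -16416/137 (C = -144/137/114 = -144*114/137 = -16416/137 ≈ -119.82)
d(P) = 40 - 5*√(81 + P) (d(P) = 40 - 5*√(P + 81) = 40 - 5*√(81 + P))
-d(C) = -(40 - 5*√(81 - 16416/137)) = -(40 - 15*I*√80967/137) = -40 + 15*I*√80967/137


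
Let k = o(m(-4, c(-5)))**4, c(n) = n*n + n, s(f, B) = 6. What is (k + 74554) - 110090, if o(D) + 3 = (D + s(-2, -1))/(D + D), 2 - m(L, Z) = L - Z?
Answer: -1014020175/28561 ≈ -35504.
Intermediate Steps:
c(n) = n + n**2 (c(n) = n**2 + n = n + n**2)
m(L, Z) = 2 + Z - L (m(L, Z) = 2 - (L - Z) = 2 + (Z - L) = 2 + Z - L)
o(D) = -3 + (6 + D)/(2*D) (o(D) = -3 + (D + 6)/(D + D) = -3 + (6 + D)/((2*D)) = -3 + (6 + D)*(1/(2*D)) = -3 + (6 + D)/(2*D))
k = 923521/28561 (k = (-5/2 + 3/(2 - 5*(1 - 5) - 1*(-4)))**4 = (-5/2 + 3/(2 - 5*(-4) + 4))**4 = (-5/2 + 3/(2 + 20 + 4))**4 = (-5/2 + 3/26)**4 = (-31/13)**4 = 923521/28561 ≈ 32.335)
(k + 74554) - 110090 = (923521/28561 + 74554) - 110090 = 2130260315/28561 - 110090 = -1014020175/28561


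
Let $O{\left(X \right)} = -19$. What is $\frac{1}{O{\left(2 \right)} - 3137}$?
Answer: $- \frac{1}{3156} \approx -0.00031686$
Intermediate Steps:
$\frac{1}{O{\left(2 \right)} - 3137} = \frac{1}{-19 - 3137} = \frac{1}{-3156} = - \frac{1}{3156}$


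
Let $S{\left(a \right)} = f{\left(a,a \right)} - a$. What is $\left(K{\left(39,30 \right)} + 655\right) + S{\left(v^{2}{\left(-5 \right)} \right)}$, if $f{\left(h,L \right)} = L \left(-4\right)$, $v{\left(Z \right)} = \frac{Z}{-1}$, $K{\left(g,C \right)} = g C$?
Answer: $1700$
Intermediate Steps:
$K{\left(g,C \right)} = C g$
$v{\left(Z \right)} = - Z$ ($v{\left(Z \right)} = Z \left(-1\right) = - Z$)
$f{\left(h,L \right)} = - 4 L$
$S{\left(a \right)} = - 5 a$ ($S{\left(a \right)} = - 4 a - a = - 5 a$)
$\left(K{\left(39,30 \right)} + 655\right) + S{\left(v^{2}{\left(-5 \right)} \right)} = \left(30 \cdot 39 + 655\right) - 5 \left(\left(-1\right) \left(-5\right)\right)^{2} = \left(1170 + 655\right) - 5 \cdot 5^{2} = 1825 - 125 = 1700$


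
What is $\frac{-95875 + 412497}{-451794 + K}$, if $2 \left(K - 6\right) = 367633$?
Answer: $- \frac{633244}{535943} \approx -1.1816$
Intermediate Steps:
$K = \frac{367645}{2}$ ($K = 6 + \frac{1}{2} \cdot 367633 = 6 + \frac{367633}{2} = \frac{367645}{2} \approx 1.8382 \cdot 10^{5}$)
$\frac{-95875 + 412497}{-451794 + K} = \frac{-95875 + 412497}{-451794 + \frac{367645}{2}} = \frac{316622}{- \frac{535943}{2}} = 316622 \left(- \frac{2}{535943}\right) = - \frac{633244}{535943}$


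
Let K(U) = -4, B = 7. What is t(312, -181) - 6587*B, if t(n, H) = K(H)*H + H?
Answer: -45566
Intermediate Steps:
t(n, H) = -3*H (t(n, H) = -4*H + H = -3*H)
t(312, -181) - 6587*B = -3*(-181) - 6587*7 = 543 - 1*46109 = 543 - 46109 = -45566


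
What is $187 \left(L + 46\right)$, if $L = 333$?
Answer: $70873$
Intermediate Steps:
$187 \left(L + 46\right) = 187 \left(333 + 46\right) = 187 \cdot 379 = 70873$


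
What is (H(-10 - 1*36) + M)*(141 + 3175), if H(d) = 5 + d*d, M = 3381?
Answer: 18244632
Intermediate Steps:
H(d) = 5 + d**2
(H(-10 - 1*36) + M)*(141 + 3175) = ((5 + (-10 - 1*36)**2) + 3381)*(141 + 3175) = ((5 + (-10 - 36)**2) + 3381)*3316 = ((5 + (-46)**2) + 3381)*3316 = ((5 + 2116) + 3381)*3316 = (2121 + 3381)*3316 = 5502*3316 = 18244632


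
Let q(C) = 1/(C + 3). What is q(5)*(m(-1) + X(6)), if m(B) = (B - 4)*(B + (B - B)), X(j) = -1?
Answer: ½ ≈ 0.50000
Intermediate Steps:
q(C) = 1/(3 + C)
m(B) = B*(-4 + B) (m(B) = (-4 + B)*(B + 0) = (-4 + B)*B = B*(-4 + B))
q(5)*(m(-1) + X(6)) = (-(-4 - 1) - 1)/(3 + 5) = (-1*(-5) - 1)/8 = (5 - 1)/8 = (⅛)*4 = ½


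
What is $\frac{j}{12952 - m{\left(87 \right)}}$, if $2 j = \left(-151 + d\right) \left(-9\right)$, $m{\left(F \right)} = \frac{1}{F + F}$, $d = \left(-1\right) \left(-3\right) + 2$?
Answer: $\frac{114318}{2253647} \approx 0.050726$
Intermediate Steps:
$d = 5$ ($d = 3 + 2 = 5$)
$m{\left(F \right)} = \frac{1}{2 F}$
$j = 657$ ($j = \frac{\left(-151 + 5\right) \left(-9\right)}{2} = \frac{\left(-146\right) \left(-9\right)}{2} = \frac{1}{2} \cdot 1314 = 657$)
$\frac{j}{12952 - m{\left(87 \right)}} = \frac{657}{12952 - \frac{1}{2 \cdot 87}} = \frac{657}{12952 - \frac{1}{2} \cdot \frac{1}{87}} = \frac{657}{12952 - \frac{1}{174}} = \frac{657}{\frac{2253647}{174}} = 657 \cdot \frac{174}{2253647} = \frac{114318}{2253647}$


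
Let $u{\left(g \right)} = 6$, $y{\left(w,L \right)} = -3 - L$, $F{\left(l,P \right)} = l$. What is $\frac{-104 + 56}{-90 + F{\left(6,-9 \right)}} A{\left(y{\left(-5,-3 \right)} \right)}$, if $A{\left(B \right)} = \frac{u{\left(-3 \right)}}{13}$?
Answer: $\frac{24}{91} \approx 0.26374$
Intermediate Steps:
$A{\left(B \right)} = \frac{6}{13}$
$\frac{-104 + 56}{-90 + F{\left(6,-9 \right)}} A{\left(y{\left(-5,-3 \right)} \right)} = \frac{-104 + 56}{-90 + 6} \cdot \frac{6}{13} = - \frac{48}{-84} \cdot \frac{6}{13} = \left(-48\right) \left(- \frac{1}{84}\right) \frac{6}{13} = \frac{4}{7} \cdot \frac{6}{13} = \frac{24}{91}$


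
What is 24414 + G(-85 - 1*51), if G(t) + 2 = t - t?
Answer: 24412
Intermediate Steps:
G(t) = -2 (G(t) = -2 + (t - t) = -2 + 0 = -2)
24414 + G(-85 - 1*51) = 24414 - 2 = 24412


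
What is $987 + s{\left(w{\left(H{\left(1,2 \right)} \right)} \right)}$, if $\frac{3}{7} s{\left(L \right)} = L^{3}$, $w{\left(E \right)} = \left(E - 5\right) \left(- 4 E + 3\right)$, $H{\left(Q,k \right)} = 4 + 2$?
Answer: $-20622$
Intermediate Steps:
$H{\left(Q,k \right)} = 6$
$w{\left(E \right)} = \left(-5 + E\right) \left(3 - 4 E\right)$
$s{\left(L \right)} = \frac{7 L^{3}}{3}$
$987 + s{\left(w{\left(H{\left(1,2 \right)} \right)} \right)} = 987 + \frac{7 \left(-15 - 4 \cdot 6^{2} + 23 \cdot 6\right)^{3}}{3} = 987 + \frac{7 \left(-15 - 144 + 138\right)^{3}}{3} = 987 + \frac{7 \left(-21\right)^{3}}{3} = 987 + \frac{7}{3} \left(-9261\right) = 987 - 21609 = -20622$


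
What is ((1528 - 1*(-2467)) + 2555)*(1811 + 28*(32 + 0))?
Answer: 17730850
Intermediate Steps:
((1528 - 1*(-2467)) + 2555)*(1811 + 28*(32 + 0)) = ((1528 + 2467) + 2555)*(1811 + 28*32) = (3995 + 2555)*(1811 + 896) = 6550*2707 = 17730850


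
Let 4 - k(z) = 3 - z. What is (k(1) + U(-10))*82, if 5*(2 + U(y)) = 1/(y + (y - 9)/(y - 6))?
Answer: -1312/705 ≈ -1.8610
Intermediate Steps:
U(y) = -2 + 1/(5*(y + (-9 + y)/(-6 + y))) (U(y) = -2 + 1/(5*(y + (y - 9)/(y - 6))) = -2 + 1/(5*(y + (-9 + y)/(-6 + y))))
k(z) = 1 + z (k(z) = 4 - (3 - z) = 4 + (-3 + z) = 1 + z)
(k(1) + U(-10))*82 = ((1 + 1) + (-84 - 51*(-10) + 10*(-10)²)/(5*(9 - 1*(-10)² + 5*(-10))))*82 = (2 + (-84 + 510 + 10*100)/(5*(9 - 1*100 - 50)))*82 = (2 + (-84 + 510 + 1000)/(5*(9 - 100 - 50)))*82 = (2 + (⅕)*1426/(-141))*82 = (2 + (⅕)*(-1/141)*1426)*82 = (2 - 1426/705)*82 = -16/705*82 = -1312/705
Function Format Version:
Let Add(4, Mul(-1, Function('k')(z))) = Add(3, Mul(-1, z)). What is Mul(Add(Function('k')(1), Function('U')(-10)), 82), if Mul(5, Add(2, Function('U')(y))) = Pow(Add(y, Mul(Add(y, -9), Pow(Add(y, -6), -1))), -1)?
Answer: Rational(-1312, 705) ≈ -1.8610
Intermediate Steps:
Function('U')(y) = Add(-2, Mul(Rational(1, 5), Pow(Add(y, Mul(Pow(Add(-6, y), -1), Add(-9, y))), -1))) (Function('U')(y) = Add(-2, Mul(Rational(1, 5), Pow(Add(y, Mul(Add(y, -9), Pow(Add(y, -6), -1))), -1))) = Add(-2, Mul(Rational(1, 5), Pow(Add(y, Mul(Add(-9, y), Pow(Add(-6, y), -1))), -1))) = Add(-2, Mul(Rational(1, 5), Pow(Add(y, Mul(Pow(Add(-6, y), -1), Add(-9, y))), -1))))
Function('k')(z) = Add(1, z) (Function('k')(z) = Add(4, Mul(-1, Add(3, Mul(-1, z)))) = Add(4, Add(-3, z)) = Add(1, z))
Mul(Add(Function('k')(1), Function('U')(-10)), 82) = Mul(Add(Add(1, 1), Mul(Rational(1, 5), Pow(Add(9, Mul(-1, Pow(-10, 2)), Mul(5, -10)), -1), Add(-84, Mul(-51, -10), Mul(10, Pow(-10, 2))))), 82) = Mul(Add(2, Mul(Rational(1, 5), Pow(Add(9, Mul(-1, 100), -50), -1), Add(-84, 510, Mul(10, 100)))), 82) = Mul(Add(2, Mul(Rational(1, 5), Pow(Add(9, -100, -50), -1), Add(-84, 510, 1000))), 82) = Mul(Add(2, Mul(Rational(1, 5), Pow(-141, -1), 1426)), 82) = Mul(Add(2, Mul(Rational(1, 5), Rational(-1, 141), 1426)), 82) = Mul(Add(2, Rational(-1426, 705)), 82) = Mul(Rational(-16, 705), 82) = Rational(-1312, 705)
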